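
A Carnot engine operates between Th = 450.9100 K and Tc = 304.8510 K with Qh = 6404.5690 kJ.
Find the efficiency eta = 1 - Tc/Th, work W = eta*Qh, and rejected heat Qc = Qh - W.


eta = 1 - 304.8510/450.9100 = 0.3239
W = 0.3239 * 6404.5690 = 2074.5713 kJ
Qc = 6404.5690 - 2074.5713 = 4329.9977 kJ

eta = 32.3921%, W = 2074.5713 kJ, Qc = 4329.9977 kJ


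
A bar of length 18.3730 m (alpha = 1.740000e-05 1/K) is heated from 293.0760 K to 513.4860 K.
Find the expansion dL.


dT = 220.4100 K
dL = 1.740000e-05 * 18.3730 * 220.4100 = 0.070463 m
L_final = 18.443463 m

dL = 0.070463 m


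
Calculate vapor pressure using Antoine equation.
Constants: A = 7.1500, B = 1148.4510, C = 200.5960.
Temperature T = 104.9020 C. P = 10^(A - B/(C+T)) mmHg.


C+T = 305.4980
B/(C+T) = 3.7593
log10(P) = 7.1500 - 3.7593 = 3.3907
P = 10^3.3907 = 2458.8101 mmHg

2458.8101 mmHg


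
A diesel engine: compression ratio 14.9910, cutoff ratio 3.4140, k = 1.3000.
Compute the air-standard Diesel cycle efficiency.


r^(k-1) = 2.2529
rc^k = 4.9345
eta = 0.4435 = 44.3508%

44.3508%


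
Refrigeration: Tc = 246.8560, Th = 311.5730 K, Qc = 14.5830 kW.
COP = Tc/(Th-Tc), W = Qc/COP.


COP = 246.8560 / 64.7170 = 3.8144
W = 14.5830 / 3.8144 = 3.8232 kW

COP = 3.8144, W = 3.8232 kW


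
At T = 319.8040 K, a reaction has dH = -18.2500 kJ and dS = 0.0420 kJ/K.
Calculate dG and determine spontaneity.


T*dS = 319.8040 * 0.0420 = 13.4318 kJ
dG = -18.2500 - 13.4318 = -31.6818 kJ (spontaneous)

dG = -31.6818 kJ, spontaneous


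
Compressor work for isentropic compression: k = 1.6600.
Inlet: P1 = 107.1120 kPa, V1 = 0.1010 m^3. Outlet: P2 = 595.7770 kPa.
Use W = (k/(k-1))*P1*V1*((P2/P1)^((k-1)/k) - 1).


(k-1)/k = 0.3976
(P2/P1)^exp = 1.9783
W = 2.5152 * 107.1120 * 0.1010 * (1.9783 - 1) = 26.6205 kJ

26.6205 kJ


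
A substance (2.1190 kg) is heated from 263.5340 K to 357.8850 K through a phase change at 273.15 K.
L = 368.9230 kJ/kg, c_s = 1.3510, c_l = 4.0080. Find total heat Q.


Q1 (sensible, solid) = 2.1190 * 1.3510 * 9.6160 = 27.5284 kJ
Q2 (latent) = 2.1190 * 368.9230 = 781.7478 kJ
Q3 (sensible, liquid) = 2.1190 * 4.0080 * 84.7350 = 719.6503 kJ
Q_total = 1528.9265 kJ

1528.9265 kJ


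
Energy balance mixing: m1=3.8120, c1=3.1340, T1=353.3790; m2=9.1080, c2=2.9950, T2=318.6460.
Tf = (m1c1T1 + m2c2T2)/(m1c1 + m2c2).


num = 12913.9232
den = 39.2253
Tf = 329.2246 K

329.2246 K


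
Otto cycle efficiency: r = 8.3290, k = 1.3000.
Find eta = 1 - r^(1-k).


r^(k-1) = 1.8888
eta = 1 - 1/1.8888 = 0.4706 = 47.0553%

47.0553%


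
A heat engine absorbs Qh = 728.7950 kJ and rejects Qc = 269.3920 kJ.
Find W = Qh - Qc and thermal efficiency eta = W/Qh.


W = 728.7950 - 269.3920 = 459.4030 kJ
eta = 459.4030 / 728.7950 = 0.6304 = 63.0360%

W = 459.4030 kJ, eta = 63.0360%


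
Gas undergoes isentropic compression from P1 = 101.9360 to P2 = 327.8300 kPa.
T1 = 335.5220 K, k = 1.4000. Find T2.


(k-1)/k = 0.2857
(P2/P1)^exp = 1.3962
T2 = 335.5220 * 1.3962 = 468.4572 K

468.4572 K


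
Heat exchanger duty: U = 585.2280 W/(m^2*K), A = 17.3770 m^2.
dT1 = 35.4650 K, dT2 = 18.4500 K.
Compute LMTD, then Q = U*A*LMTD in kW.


LMTD = 26.0374 K
Q = 585.2280 * 17.3770 * 26.0374 = 264787.9834 W = 264.7880 kW

264.7880 kW


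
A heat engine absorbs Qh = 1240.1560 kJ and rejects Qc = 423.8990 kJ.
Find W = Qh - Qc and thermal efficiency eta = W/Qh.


W = 1240.1560 - 423.8990 = 816.2570 kJ
eta = 816.2570 / 1240.1560 = 0.6582 = 65.8189%

W = 816.2570 kJ, eta = 65.8189%


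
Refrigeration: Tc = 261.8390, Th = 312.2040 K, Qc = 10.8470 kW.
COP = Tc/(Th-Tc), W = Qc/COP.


COP = 261.8390 / 50.3650 = 5.1988
W = 10.8470 / 5.1988 = 2.0864 kW

COP = 5.1988, W = 2.0864 kW


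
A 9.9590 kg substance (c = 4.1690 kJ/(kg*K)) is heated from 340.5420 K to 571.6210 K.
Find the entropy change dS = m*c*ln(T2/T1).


T2/T1 = 1.6786
ln(T2/T1) = 0.5179
dS = 9.9590 * 4.1690 * 0.5179 = 21.5043 kJ/K

21.5043 kJ/K


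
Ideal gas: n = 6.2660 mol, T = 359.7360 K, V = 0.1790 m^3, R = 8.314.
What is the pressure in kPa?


P = nRT/V = 6.2660 * 8.314 * 359.7360 / 0.1790
= 18740.6354 / 0.1790 = 104696.2873 Pa = 104.6963 kPa

104.6963 kPa


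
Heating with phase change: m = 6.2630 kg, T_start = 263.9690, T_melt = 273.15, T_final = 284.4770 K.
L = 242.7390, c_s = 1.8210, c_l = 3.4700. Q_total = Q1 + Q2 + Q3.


Q1 (sensible, solid) = 6.2630 * 1.8210 * 9.1810 = 104.7086 kJ
Q2 (latent) = 6.2630 * 242.7390 = 1520.2744 kJ
Q3 (sensible, liquid) = 6.2630 * 3.4700 * 11.3270 = 246.1653 kJ
Q_total = 1871.1482 kJ

1871.1482 kJ


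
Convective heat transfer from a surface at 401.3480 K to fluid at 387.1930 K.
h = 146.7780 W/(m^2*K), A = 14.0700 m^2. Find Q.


dT = 14.1550 K
Q = 146.7780 * 14.0700 * 14.1550 = 29232.4312 W

29232.4312 W


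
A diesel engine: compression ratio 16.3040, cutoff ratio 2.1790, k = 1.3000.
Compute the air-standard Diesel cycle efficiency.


r^(k-1) = 2.3104
rc^k = 2.7525
eta = 0.5051 = 50.5093%

50.5093%


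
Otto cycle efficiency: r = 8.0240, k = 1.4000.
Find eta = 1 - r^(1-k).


r^(k-1) = 2.3002
eta = 1 - 1/2.3002 = 0.5652 = 56.5246%

56.5246%


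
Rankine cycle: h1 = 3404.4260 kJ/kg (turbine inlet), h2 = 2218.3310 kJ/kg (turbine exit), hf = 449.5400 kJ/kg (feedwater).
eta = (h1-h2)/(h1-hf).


W = 1186.0950 kJ/kg
Q_in = 2954.8860 kJ/kg
eta = 0.4014 = 40.1401%

eta = 40.1401%


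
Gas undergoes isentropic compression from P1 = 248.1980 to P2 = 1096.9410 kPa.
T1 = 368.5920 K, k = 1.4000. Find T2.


(k-1)/k = 0.2857
(P2/P1)^exp = 1.5290
T2 = 368.5920 * 1.5290 = 563.5619 K

563.5619 K


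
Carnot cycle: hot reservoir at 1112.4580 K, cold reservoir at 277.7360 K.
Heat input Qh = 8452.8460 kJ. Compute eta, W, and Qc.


eta = 1 - 277.7360/1112.4580 = 0.7503
W = 0.7503 * 8452.8460 = 6342.5105 kJ
Qc = 8452.8460 - 6342.5105 = 2110.3355 kJ

eta = 75.0340%, W = 6342.5105 kJ, Qc = 2110.3355 kJ


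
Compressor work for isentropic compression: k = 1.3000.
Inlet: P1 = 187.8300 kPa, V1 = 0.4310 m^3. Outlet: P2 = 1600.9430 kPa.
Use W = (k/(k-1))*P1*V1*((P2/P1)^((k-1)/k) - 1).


(k-1)/k = 0.2308
(P2/P1)^exp = 1.6397
W = 4.3333 * 187.8300 * 0.4310 * (1.6397 - 1) = 224.3986 kJ

224.3986 kJ


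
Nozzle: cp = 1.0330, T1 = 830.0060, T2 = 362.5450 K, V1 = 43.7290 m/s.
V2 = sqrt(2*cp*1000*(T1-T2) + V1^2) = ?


dT = 467.4610 K
2*cp*1000*dT = 965774.4260
V1^2 = 1912.2254
V2 = sqrt(967686.6514) = 983.7107 m/s

983.7107 m/s


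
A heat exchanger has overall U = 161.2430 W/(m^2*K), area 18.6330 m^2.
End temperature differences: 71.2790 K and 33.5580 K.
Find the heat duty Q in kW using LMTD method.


LMTD = 50.0726 K
Q = 161.2430 * 18.6330 * 50.0726 = 150440.1038 W = 150.4401 kW

150.4401 kW


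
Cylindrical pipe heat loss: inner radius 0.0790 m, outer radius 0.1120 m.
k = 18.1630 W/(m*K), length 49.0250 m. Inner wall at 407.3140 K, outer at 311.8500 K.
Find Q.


dT = 95.4640 K
ln(ro/ri) = 0.3491
Q = 2*pi*18.1630*49.0250*95.4640 / 0.3491 = 1530156.2174 W

1530156.2174 W


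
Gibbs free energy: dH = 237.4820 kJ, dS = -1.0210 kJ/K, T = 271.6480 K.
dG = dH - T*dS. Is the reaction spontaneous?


T*dS = 271.6480 * -1.0210 = -277.3526 kJ
dG = 237.4820 + 277.3526 = 514.8346 kJ (non-spontaneous)

dG = 514.8346 kJ, non-spontaneous


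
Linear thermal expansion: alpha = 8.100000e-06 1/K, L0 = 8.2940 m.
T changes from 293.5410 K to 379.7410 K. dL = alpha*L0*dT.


dT = 86.2000 K
dL = 8.100000e-06 * 8.2940 * 86.2000 = 0.005791 m
L_final = 8.299791 m

dL = 0.005791 m


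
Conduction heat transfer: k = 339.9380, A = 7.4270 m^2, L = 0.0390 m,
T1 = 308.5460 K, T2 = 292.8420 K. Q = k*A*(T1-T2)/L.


dT = 15.7040 K
Q = 339.9380 * 7.4270 * 15.7040 / 0.0390 = 1016620.3958 W

1016620.3958 W


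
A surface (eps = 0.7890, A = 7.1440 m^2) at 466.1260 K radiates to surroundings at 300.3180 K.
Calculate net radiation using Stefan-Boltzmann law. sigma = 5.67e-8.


T^4 = 4.7208e+10
Tsurr^4 = 8.1344e+09
Q = 0.7890 * 5.67e-8 * 7.1440 * 3.9073e+10 = 12487.6921 W

12487.6921 W


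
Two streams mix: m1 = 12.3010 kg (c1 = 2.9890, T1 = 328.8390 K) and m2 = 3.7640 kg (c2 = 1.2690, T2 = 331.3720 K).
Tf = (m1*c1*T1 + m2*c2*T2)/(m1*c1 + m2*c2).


num = 13673.4537
den = 41.5442
Tf = 329.1302 K

329.1302 K


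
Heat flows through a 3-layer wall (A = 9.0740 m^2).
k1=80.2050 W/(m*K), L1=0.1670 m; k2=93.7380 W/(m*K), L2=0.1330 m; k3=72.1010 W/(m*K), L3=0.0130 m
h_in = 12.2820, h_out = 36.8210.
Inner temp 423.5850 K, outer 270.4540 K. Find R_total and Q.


R_conv_in = 1/(12.2820*9.0740) = 0.0090
R_1 = 0.1670/(80.2050*9.0740) = 0.0002
R_2 = 0.1330/(93.7380*9.0740) = 0.0002
R_3 = 0.0130/(72.1010*9.0740) = 1.9870e-05
R_conv_out = 1/(36.8210*9.0740) = 0.0030
R_total = 0.0124 K/W
Q = 153.1310 / 0.0124 = 12377.6454 W

R_total = 0.0124 K/W, Q = 12377.6454 W


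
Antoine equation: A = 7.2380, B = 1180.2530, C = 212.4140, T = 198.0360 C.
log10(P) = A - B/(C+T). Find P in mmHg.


C+T = 410.4500
B/(C+T) = 2.8755
log10(P) = 7.2380 - 2.8755 = 4.3625
P = 10^4.3625 = 23040.4095 mmHg

23040.4095 mmHg


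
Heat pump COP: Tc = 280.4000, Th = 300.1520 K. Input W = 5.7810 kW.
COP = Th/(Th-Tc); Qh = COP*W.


COP = 300.1520 / 19.7520 = 15.1960
Qh = 15.1960 * 5.7810 = 87.8483 kW

COP = 15.1960, Qh = 87.8483 kW


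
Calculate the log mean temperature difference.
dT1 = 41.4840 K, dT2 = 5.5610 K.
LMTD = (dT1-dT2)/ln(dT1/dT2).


dT1/dT2 = 7.4598
ln(dT1/dT2) = 2.0095
LMTD = 35.9230 / 2.0095 = 17.8763 K

17.8763 K


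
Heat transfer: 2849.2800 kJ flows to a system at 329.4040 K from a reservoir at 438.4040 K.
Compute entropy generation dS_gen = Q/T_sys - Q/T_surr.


dS_sys = 2849.2800/329.4040 = 8.6498 kJ/K
dS_surr = -2849.2800/438.4040 = -6.4992 kJ/K
dS_gen = 8.6498 - 6.4992 = 2.1506 kJ/K (irreversible)

dS_gen = 2.1506 kJ/K, irreversible


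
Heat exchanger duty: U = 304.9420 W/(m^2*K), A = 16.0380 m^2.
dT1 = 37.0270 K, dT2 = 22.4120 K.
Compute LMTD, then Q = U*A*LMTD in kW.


LMTD = 29.1106 K
Q = 304.9420 * 16.0380 * 29.1106 = 142370.0277 W = 142.3700 kW

142.3700 kW


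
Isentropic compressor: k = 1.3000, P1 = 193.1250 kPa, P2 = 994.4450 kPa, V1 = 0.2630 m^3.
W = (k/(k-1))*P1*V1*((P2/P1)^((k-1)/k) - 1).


(k-1)/k = 0.2308
(P2/P1)^exp = 1.4596
W = 4.3333 * 193.1250 * 0.2630 * (1.4596 - 1) = 101.1677 kJ

101.1677 kJ


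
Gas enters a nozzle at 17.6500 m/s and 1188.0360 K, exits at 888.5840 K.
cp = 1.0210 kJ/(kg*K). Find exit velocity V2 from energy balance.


dT = 299.4520 K
2*cp*1000*dT = 611480.9840
V1^2 = 311.5225
V2 = sqrt(611792.5065) = 782.1717 m/s

782.1717 m/s


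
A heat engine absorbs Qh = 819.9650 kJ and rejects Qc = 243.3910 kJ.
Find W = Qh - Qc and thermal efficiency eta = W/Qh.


W = 819.9650 - 243.3910 = 576.5740 kJ
eta = 576.5740 / 819.9650 = 0.7032 = 70.3169%

W = 576.5740 kJ, eta = 70.3169%


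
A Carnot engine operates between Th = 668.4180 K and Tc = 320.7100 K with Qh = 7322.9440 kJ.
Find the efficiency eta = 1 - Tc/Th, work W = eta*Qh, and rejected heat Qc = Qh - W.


eta = 1 - 320.7100/668.4180 = 0.5202
W = 0.5202 * 7322.9440 = 3809.3621 kJ
Qc = 7322.9440 - 3809.3621 = 3513.5819 kJ

eta = 52.0195%, W = 3809.3621 kJ, Qc = 3513.5819 kJ


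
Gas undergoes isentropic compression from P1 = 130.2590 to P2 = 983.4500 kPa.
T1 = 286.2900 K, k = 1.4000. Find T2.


(k-1)/k = 0.2857
(P2/P1)^exp = 1.7817
T2 = 286.2900 * 1.7817 = 510.0908 K

510.0908 K


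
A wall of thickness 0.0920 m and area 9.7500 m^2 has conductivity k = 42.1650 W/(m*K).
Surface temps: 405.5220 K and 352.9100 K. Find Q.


dT = 52.6120 K
Q = 42.1650 * 9.7500 * 52.6120 / 0.0920 = 235100.5821 W

235100.5821 W


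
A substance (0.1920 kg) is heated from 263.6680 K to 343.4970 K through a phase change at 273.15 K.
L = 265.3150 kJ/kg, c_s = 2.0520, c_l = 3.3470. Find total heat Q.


Q1 (sensible, solid) = 0.1920 * 2.0520 * 9.4820 = 3.7358 kJ
Q2 (latent) = 0.1920 * 265.3150 = 50.9405 kJ
Q3 (sensible, liquid) = 0.1920 * 3.3470 * 70.3470 = 45.2067 kJ
Q_total = 99.8829 kJ

99.8829 kJ


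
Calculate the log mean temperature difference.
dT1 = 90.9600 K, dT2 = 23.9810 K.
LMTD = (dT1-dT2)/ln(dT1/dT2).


dT1/dT2 = 3.7930
ln(dT1/dT2) = 1.3332
LMTD = 66.9790 / 1.3332 = 50.2409 K

50.2409 K


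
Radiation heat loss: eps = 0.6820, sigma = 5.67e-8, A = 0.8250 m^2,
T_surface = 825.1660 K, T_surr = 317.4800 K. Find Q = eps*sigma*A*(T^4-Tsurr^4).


T^4 = 4.6362e+11
Tsurr^4 = 1.0159e+10
Q = 0.6820 * 5.67e-8 * 0.8250 * 4.5346e+11 = 14466.5245 W

14466.5245 W


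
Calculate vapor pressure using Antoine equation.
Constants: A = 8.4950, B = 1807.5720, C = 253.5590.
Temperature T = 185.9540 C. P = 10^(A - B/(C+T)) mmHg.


C+T = 439.5130
B/(C+T) = 4.1127
log10(P) = 8.4950 - 4.1127 = 4.3823
P = 10^4.3823 = 24117.3641 mmHg

24117.3641 mmHg


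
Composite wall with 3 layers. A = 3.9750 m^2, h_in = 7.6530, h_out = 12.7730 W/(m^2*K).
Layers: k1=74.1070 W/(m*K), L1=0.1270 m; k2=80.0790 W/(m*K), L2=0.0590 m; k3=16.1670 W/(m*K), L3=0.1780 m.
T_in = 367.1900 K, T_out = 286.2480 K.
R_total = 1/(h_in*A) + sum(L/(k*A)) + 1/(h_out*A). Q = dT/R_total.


R_conv_in = 1/(7.6530*3.9750) = 0.0329
R_1 = 0.1270/(74.1070*3.9750) = 0.0004
R_2 = 0.0590/(80.0790*3.9750) = 0.0002
R_3 = 0.1780/(16.1670*3.9750) = 0.0028
R_conv_out = 1/(12.7730*3.9750) = 0.0197
R_total = 0.0560 K/W
Q = 80.9420 / 0.0560 = 1446.5727 W

R_total = 0.0560 K/W, Q = 1446.5727 W


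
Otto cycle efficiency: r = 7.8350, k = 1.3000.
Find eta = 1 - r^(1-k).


r^(k-1) = 1.8544
eta = 1 - 1/1.8544 = 0.4608 = 46.0752%

46.0752%


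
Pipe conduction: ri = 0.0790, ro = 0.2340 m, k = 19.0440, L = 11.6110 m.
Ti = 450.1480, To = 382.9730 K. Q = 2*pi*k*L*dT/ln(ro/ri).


dT = 67.1750 K
ln(ro/ri) = 1.0859
Q = 2*pi*19.0440*11.6110*67.1750 / 1.0859 = 85948.0844 W

85948.0844 W


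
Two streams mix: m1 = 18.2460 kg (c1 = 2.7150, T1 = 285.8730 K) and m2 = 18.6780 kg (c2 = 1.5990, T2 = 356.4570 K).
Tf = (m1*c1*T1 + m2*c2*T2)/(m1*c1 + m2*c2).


num = 24807.5335
den = 79.4040
Tf = 312.4217 K

312.4217 K


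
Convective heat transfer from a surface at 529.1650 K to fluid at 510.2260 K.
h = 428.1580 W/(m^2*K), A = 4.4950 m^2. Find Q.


dT = 18.9390 K
Q = 428.1580 * 4.4950 * 18.9390 = 36449.4352 W

36449.4352 W


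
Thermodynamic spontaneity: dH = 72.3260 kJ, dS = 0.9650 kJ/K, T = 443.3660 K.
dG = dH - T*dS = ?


T*dS = 443.3660 * 0.9650 = 427.8482 kJ
dG = 72.3260 - 427.8482 = -355.5222 kJ (spontaneous)

dG = -355.5222 kJ, spontaneous


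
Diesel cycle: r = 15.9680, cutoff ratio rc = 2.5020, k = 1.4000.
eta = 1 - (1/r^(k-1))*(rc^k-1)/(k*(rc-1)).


r^(k-1) = 3.0290
rc^k = 3.6108
eta = 0.5901 = 59.0104%

59.0104%


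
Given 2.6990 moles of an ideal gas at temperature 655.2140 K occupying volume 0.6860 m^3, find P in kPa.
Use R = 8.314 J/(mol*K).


P = nRT/V = 2.6990 * 8.314 * 655.2140 / 0.6860
= 14702.6654 / 0.6860 = 21432.4568 Pa = 21.4325 kPa

21.4325 kPa


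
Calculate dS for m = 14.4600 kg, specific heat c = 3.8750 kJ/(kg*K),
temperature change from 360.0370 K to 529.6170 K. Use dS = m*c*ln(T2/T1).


T2/T1 = 1.4710
ln(T2/T1) = 0.3859
dS = 14.4600 * 3.8750 * 0.3859 = 21.6256 kJ/K

21.6256 kJ/K


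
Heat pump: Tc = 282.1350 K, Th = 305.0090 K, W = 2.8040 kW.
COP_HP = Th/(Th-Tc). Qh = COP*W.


COP = 305.0090 / 22.8740 = 13.3343
Qh = 13.3343 * 2.8040 = 37.3894 kW

COP = 13.3343, Qh = 37.3894 kW


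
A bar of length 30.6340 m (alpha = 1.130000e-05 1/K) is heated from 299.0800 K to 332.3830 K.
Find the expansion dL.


dT = 33.3030 K
dL = 1.130000e-05 * 30.6340 * 33.3030 = 0.011528 m
L_final = 30.645528 m

dL = 0.011528 m


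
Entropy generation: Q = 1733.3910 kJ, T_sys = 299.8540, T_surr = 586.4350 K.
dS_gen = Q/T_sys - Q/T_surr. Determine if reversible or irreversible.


dS_sys = 1733.3910/299.8540 = 5.7808 kJ/K
dS_surr = -1733.3910/586.4350 = -2.9558 kJ/K
dS_gen = 5.7808 - 2.9558 = 2.8250 kJ/K (irreversible)

dS_gen = 2.8250 kJ/K, irreversible


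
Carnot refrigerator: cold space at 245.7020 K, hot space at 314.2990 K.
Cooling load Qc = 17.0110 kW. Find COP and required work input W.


COP = 245.7020 / 68.5970 = 3.5818
W = 17.0110 / 3.5818 = 4.7493 kW

COP = 3.5818, W = 4.7493 kW


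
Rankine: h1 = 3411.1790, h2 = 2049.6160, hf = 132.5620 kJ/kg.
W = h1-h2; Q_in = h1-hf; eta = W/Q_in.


W = 1361.5630 kJ/kg
Q_in = 3278.6170 kJ/kg
eta = 0.4153 = 41.5286%

eta = 41.5286%


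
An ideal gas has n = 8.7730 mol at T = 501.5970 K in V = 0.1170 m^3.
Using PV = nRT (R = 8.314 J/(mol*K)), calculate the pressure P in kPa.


P = nRT/V = 8.7730 * 8.314 * 501.5970 / 0.1170
= 36585.8441 / 0.1170 = 312699.5226 Pa = 312.6995 kPa

312.6995 kPa


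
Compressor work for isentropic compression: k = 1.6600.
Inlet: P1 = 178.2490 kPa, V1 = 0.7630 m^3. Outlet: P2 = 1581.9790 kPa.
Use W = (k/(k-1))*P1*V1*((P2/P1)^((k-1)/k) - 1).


(k-1)/k = 0.3976
(P2/P1)^exp = 2.3822
W = 2.5152 * 178.2490 * 0.7630 * (2.3822 - 1) = 472.8222 kJ

472.8222 kJ


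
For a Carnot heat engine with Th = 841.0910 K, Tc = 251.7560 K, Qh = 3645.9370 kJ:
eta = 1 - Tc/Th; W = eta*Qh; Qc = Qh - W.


eta = 1 - 251.7560/841.0910 = 0.7007
W = 0.7007 * 3645.9370 = 2554.6324 kJ
Qc = 3645.9370 - 2554.6324 = 1091.3046 kJ

eta = 70.0679%, W = 2554.6324 kJ, Qc = 1091.3046 kJ


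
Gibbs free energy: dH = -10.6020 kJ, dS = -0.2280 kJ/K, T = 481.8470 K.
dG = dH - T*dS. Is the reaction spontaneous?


T*dS = 481.8470 * -0.2280 = -109.8611 kJ
dG = -10.6020 + 109.8611 = 99.2591 kJ (non-spontaneous)

dG = 99.2591 kJ, non-spontaneous


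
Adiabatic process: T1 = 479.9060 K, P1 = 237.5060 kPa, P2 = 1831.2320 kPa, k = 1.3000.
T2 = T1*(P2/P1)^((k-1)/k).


(k-1)/k = 0.2308
(P2/P1)^exp = 1.6022
T2 = 479.9060 * 1.6022 = 768.8903 K

768.8903 K


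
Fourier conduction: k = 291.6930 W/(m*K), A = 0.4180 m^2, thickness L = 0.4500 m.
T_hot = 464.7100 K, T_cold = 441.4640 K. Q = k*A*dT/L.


dT = 23.2460 K
Q = 291.6930 * 0.4180 * 23.2460 / 0.4500 = 6298.5127 W

6298.5127 W


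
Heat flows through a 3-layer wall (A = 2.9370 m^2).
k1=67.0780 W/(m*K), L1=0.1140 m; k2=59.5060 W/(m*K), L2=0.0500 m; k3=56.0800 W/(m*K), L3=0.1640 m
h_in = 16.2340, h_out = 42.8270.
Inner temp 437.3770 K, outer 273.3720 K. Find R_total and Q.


R_conv_in = 1/(16.2340*2.9370) = 0.0210
R_1 = 0.1140/(67.0780*2.9370) = 0.0006
R_2 = 0.0500/(59.5060*2.9370) = 0.0003
R_3 = 0.1640/(56.0800*2.9370) = 0.0010
R_conv_out = 1/(42.8270*2.9370) = 0.0080
R_total = 0.0308 K/W
Q = 164.0050 / 0.0308 = 5327.5805 W

R_total = 0.0308 K/W, Q = 5327.5805 W


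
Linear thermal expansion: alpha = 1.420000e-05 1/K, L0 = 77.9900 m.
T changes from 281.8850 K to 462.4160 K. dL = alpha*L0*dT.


dT = 180.5310 K
dL = 1.420000e-05 * 77.9900 * 180.5310 = 0.199931 m
L_final = 78.189931 m

dL = 0.199931 m


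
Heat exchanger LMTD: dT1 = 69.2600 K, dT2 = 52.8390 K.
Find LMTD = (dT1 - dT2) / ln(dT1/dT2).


dT1/dT2 = 1.3108
ln(dT1/dT2) = 0.2706
LMTD = 16.4210 / 0.2706 = 60.6796 K

60.6796 K


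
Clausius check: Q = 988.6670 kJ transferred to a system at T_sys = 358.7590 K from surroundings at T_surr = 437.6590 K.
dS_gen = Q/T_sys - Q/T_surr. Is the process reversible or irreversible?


dS_sys = 988.6670/358.7590 = 2.7558 kJ/K
dS_surr = -988.6670/437.6590 = -2.2590 kJ/K
dS_gen = 2.7558 - 2.2590 = 0.4968 kJ/K (irreversible)

dS_gen = 0.4968 kJ/K, irreversible


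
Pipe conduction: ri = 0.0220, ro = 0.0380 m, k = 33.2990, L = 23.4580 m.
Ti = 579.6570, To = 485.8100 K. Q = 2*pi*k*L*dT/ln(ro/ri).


dT = 93.8470 K
ln(ro/ri) = 0.5465
Q = 2*pi*33.2990*23.4580*93.8470 / 0.5465 = 842747.6269 W

842747.6269 W


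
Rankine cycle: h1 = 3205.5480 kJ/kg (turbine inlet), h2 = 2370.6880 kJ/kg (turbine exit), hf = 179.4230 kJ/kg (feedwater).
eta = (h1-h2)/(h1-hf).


W = 834.8600 kJ/kg
Q_in = 3026.1250 kJ/kg
eta = 0.2759 = 27.5884%

eta = 27.5884%


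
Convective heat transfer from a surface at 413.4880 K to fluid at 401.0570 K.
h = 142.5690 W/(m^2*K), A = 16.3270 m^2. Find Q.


dT = 12.4310 K
Q = 142.5690 * 16.3270 * 12.4310 = 28935.9378 W

28935.9378 W


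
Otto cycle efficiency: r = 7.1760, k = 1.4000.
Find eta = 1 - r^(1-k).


r^(k-1) = 2.1996
eta = 1 - 1/2.1996 = 0.5454 = 54.5382%

54.5382%


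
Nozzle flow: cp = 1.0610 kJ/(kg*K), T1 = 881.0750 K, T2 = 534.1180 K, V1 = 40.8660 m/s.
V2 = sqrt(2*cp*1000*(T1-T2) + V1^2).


dT = 346.9570 K
2*cp*1000*dT = 736242.7540
V1^2 = 1670.0300
V2 = sqrt(737912.7840) = 859.0185 m/s

859.0185 m/s


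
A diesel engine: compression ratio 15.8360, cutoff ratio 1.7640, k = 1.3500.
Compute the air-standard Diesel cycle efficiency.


r^(k-1) = 2.6295
rc^k = 2.1517
eta = 0.5754 = 57.5361%

57.5361%


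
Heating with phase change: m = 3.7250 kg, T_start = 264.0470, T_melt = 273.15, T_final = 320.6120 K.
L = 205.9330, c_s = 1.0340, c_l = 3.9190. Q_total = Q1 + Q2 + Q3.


Q1 (sensible, solid) = 3.7250 * 1.0340 * 9.1030 = 35.0616 kJ
Q2 (latent) = 3.7250 * 205.9330 = 767.1004 kJ
Q3 (sensible, liquid) = 3.7250 * 3.9190 * 47.4620 = 692.8633 kJ
Q_total = 1495.0253 kJ

1495.0253 kJ


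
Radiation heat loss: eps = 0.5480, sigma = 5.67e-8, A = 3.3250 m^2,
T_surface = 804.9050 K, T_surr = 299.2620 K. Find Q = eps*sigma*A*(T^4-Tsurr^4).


T^4 = 4.1974e+11
Tsurr^4 = 8.0206e+09
Q = 0.5480 * 5.67e-8 * 3.3250 * 4.1172e+11 = 42535.8108 W

42535.8108 W


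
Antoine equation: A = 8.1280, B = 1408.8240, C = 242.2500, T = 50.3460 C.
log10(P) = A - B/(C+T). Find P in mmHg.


C+T = 292.5960
B/(C+T) = 4.8149
log10(P) = 8.1280 - 4.8149 = 3.3131
P = 10^3.3131 = 2056.3071 mmHg

2056.3071 mmHg


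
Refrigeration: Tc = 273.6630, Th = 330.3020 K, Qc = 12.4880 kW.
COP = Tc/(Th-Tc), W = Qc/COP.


COP = 273.6630 / 56.6390 = 4.8317
W = 12.4880 / 4.8317 = 2.5846 kW

COP = 4.8317, W = 2.5846 kW


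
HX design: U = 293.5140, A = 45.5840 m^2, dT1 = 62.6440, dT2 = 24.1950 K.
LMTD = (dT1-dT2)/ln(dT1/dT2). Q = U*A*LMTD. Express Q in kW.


LMTD = 40.4164 K
Q = 293.5140 * 45.5840 * 40.4164 = 540752.8342 W = 540.7528 kW

540.7528 kW


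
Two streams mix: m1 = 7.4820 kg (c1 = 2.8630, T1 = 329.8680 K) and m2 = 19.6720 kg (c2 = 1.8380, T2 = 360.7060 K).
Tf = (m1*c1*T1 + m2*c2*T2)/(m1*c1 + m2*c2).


num = 20108.1871
den = 57.5781
Tf = 349.2332 K

349.2332 K


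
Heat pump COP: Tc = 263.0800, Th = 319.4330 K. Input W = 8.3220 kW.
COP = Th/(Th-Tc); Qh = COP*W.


COP = 319.4330 / 56.3530 = 5.6684
Qh = 5.6684 * 8.3220 = 47.1727 kW

COP = 5.6684, Qh = 47.1727 kW


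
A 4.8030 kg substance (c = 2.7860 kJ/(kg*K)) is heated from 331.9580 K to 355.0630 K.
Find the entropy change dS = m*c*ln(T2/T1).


T2/T1 = 1.0696
ln(T2/T1) = 0.0673
dS = 4.8030 * 2.7860 * 0.0673 = 0.9004 kJ/K

0.9004 kJ/K


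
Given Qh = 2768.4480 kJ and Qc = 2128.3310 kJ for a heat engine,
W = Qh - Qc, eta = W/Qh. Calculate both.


W = 2768.4480 - 2128.3310 = 640.1170 kJ
eta = 640.1170 / 2768.4480 = 0.2312 = 23.1219%

W = 640.1170 kJ, eta = 23.1219%


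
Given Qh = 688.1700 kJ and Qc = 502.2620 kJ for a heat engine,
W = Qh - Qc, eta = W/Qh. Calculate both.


W = 688.1700 - 502.2620 = 185.9080 kJ
eta = 185.9080 / 688.1700 = 0.2701 = 27.0148%

W = 185.9080 kJ, eta = 27.0148%


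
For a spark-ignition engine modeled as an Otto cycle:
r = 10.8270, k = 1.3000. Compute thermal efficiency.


r^(k-1) = 2.0434
eta = 1 - 1/2.0434 = 0.5106 = 51.0618%

51.0618%


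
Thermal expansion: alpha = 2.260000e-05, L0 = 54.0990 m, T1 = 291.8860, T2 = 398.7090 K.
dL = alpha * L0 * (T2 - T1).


dT = 106.8230 K
dL = 2.260000e-05 * 54.0990 * 106.8230 = 0.130606 m
L_final = 54.229606 m

dL = 0.130606 m


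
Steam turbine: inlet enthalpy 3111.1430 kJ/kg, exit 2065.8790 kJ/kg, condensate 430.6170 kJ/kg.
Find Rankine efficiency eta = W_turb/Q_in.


W = 1045.2640 kJ/kg
Q_in = 2680.5260 kJ/kg
eta = 0.3899 = 38.9947%

eta = 38.9947%


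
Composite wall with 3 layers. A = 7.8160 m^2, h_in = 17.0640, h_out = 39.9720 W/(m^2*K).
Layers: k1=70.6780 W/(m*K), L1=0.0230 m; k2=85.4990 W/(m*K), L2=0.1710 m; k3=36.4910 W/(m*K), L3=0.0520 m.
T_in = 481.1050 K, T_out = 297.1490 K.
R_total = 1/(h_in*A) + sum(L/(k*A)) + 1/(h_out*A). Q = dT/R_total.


R_conv_in = 1/(17.0640*7.8160) = 0.0075
R_1 = 0.0230/(70.6780*7.8160) = 4.1635e-05
R_2 = 0.1710/(85.4990*7.8160) = 0.0003
R_3 = 0.0520/(36.4910*7.8160) = 0.0002
R_conv_out = 1/(39.9720*7.8160) = 0.0032
R_total = 0.0112 K/W
Q = 183.9560 / 0.0112 = 16456.2867 W

R_total = 0.0112 K/W, Q = 16456.2867 W


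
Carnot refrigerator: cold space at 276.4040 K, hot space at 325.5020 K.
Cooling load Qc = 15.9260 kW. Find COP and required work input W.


COP = 276.4040 / 49.0980 = 5.6296
W = 15.9260 / 5.6296 = 2.8290 kW

COP = 5.6296, W = 2.8290 kW


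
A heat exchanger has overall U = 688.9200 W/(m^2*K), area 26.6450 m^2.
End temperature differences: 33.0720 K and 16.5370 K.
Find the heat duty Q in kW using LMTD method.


LMTD = 23.8570 K
Q = 688.9200 * 26.6450 * 23.8570 = 437926.4197 W = 437.9264 kW

437.9264 kW


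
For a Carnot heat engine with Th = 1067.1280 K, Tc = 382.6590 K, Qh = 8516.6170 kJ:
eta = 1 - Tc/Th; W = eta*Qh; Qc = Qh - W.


eta = 1 - 382.6590/1067.1280 = 0.6414
W = 0.6414 * 8516.6170 = 5462.6627 kJ
Qc = 8516.6170 - 5462.6627 = 3053.9543 kJ

eta = 64.1412%, W = 5462.6627 kJ, Qc = 3053.9543 kJ


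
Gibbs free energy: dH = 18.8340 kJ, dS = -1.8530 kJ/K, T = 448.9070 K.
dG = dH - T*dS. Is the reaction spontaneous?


T*dS = 448.9070 * -1.8530 = -831.8247 kJ
dG = 18.8340 + 831.8247 = 850.6587 kJ (non-spontaneous)

dG = 850.6587 kJ, non-spontaneous


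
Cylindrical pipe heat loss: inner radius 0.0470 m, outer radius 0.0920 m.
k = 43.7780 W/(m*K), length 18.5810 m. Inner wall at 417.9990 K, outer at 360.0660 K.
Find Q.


dT = 57.9330 K
ln(ro/ri) = 0.6716
Q = 2*pi*43.7780*18.5810*57.9330 / 0.6716 = 440852.9016 W

440852.9016 W


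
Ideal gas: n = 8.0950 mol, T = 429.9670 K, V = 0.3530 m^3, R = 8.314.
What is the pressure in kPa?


P = nRT/V = 8.0950 * 8.314 * 429.9670 / 0.3530
= 28937.5659 / 0.3530 = 81976.1075 Pa = 81.9761 kPa

81.9761 kPa


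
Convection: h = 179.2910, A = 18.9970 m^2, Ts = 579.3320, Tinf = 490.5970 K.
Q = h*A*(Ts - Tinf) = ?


dT = 88.7350 K
Q = 179.2910 * 18.9970 * 88.7350 = 302230.6227 W

302230.6227 W


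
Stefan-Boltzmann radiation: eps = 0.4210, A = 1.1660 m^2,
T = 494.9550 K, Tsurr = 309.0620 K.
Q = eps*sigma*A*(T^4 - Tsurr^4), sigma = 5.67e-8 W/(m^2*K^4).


T^4 = 6.0015e+10
Tsurr^4 = 9.1239e+09
Q = 0.4210 * 5.67e-8 * 1.1660 * 5.0891e+10 = 1416.4746 W

1416.4746 W


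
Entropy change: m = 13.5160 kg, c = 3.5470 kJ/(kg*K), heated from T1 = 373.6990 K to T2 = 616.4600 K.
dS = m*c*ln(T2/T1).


T2/T1 = 1.6496
ln(T2/T1) = 0.5005
dS = 13.5160 * 3.5470 * 0.5005 = 23.9966 kJ/K

23.9966 kJ/K


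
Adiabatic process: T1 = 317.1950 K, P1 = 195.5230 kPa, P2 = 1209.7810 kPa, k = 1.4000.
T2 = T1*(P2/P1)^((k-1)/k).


(k-1)/k = 0.2857
(P2/P1)^exp = 1.6832
T2 = 317.1950 * 1.6832 = 533.9145 K

533.9145 K


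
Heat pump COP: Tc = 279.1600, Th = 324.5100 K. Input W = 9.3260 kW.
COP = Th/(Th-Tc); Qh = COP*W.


COP = 324.5100 / 45.3500 = 7.1557
Qh = 7.1557 * 9.3260 = 66.7339 kW

COP = 7.1557, Qh = 66.7339 kW


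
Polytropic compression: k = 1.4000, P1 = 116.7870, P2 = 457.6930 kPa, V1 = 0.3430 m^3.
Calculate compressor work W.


(k-1)/k = 0.2857
(P2/P1)^exp = 1.4773
W = 3.5000 * 116.7870 * 0.3430 * (1.4773 - 1) = 66.9242 kJ

66.9242 kJ


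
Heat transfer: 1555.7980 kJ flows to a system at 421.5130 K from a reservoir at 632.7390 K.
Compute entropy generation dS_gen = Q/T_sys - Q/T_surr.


dS_sys = 1555.7980/421.5130 = 3.6910 kJ/K
dS_surr = -1555.7980/632.7390 = -2.4588 kJ/K
dS_gen = 3.6910 - 2.4588 = 1.2322 kJ/K (irreversible)

dS_gen = 1.2322 kJ/K, irreversible


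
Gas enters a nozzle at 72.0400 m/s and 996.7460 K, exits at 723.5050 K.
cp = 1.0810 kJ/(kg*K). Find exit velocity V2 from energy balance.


dT = 273.2410 K
2*cp*1000*dT = 590747.0420
V1^2 = 5189.7616
V2 = sqrt(595936.8036) = 771.9694 m/s

771.9694 m/s


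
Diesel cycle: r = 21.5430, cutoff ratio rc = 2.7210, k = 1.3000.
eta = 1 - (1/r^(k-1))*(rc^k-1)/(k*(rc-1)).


r^(k-1) = 2.5118
rc^k = 3.6741
eta = 0.5242 = 52.4165%

52.4165%


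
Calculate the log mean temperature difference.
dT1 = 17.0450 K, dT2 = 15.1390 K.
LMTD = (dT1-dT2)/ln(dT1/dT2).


dT1/dT2 = 1.1259
ln(dT1/dT2) = 0.1186
LMTD = 1.9060 / 0.1186 = 16.0732 K

16.0732 K


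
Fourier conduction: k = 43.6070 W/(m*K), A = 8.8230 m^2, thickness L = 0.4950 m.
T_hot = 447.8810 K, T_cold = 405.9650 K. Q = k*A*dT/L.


dT = 41.9160 K
Q = 43.6070 * 8.8230 * 41.9160 / 0.4950 = 32579.7031 W

32579.7031 W


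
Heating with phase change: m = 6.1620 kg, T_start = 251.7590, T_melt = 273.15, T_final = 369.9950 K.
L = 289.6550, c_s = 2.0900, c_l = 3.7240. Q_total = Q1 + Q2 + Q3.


Q1 (sensible, solid) = 6.1620 * 2.0900 * 21.3910 = 275.4857 kJ
Q2 (latent) = 6.1620 * 289.6550 = 1784.8541 kJ
Q3 (sensible, liquid) = 6.1620 * 3.7240 * 96.8450 = 2222.3301 kJ
Q_total = 4282.6699 kJ

4282.6699 kJ


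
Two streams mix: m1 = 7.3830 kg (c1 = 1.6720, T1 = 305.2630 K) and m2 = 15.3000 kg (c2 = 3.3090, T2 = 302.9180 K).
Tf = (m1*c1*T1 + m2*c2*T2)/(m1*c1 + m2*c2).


num = 19104.3229
den = 62.9721
Tf = 303.3777 K

303.3777 K


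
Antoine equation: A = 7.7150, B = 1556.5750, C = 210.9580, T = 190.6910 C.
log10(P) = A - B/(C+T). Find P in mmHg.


C+T = 401.6490
B/(C+T) = 3.8755
log10(P) = 7.7150 - 3.8755 = 3.8395
P = 10^3.8395 = 6910.9713 mmHg

6910.9713 mmHg


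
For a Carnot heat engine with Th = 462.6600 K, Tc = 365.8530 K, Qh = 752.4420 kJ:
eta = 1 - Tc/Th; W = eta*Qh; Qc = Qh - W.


eta = 1 - 365.8530/462.6600 = 0.2092
W = 0.2092 * 752.4420 = 157.4410 kJ
Qc = 752.4420 - 157.4410 = 595.0010 kJ

eta = 20.9240%, W = 157.4410 kJ, Qc = 595.0010 kJ


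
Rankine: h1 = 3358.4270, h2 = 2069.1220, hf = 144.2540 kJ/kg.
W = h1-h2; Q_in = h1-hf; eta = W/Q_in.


W = 1289.3050 kJ/kg
Q_in = 3214.1730 kJ/kg
eta = 0.4011 = 40.1131%

eta = 40.1131%


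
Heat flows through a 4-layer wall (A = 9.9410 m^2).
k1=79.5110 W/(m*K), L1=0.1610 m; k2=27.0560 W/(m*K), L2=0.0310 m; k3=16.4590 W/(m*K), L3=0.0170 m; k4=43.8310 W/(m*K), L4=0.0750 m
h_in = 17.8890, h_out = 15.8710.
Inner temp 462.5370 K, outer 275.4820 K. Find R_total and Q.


R_conv_in = 1/(17.8890*9.9410) = 0.0056
R_1 = 0.1610/(79.5110*9.9410) = 0.0002
R_2 = 0.0310/(27.0560*9.9410) = 0.0001
R_3 = 0.0170/(16.4590*9.9410) = 0.0001
R_4 = 0.0750/(43.8310*9.9410) = 0.0002
R_conv_out = 1/(15.8710*9.9410) = 0.0063
R_total = 0.0126 K/W
Q = 187.0550 / 0.0126 = 14897.2150 W

R_total = 0.0126 K/W, Q = 14897.2150 W


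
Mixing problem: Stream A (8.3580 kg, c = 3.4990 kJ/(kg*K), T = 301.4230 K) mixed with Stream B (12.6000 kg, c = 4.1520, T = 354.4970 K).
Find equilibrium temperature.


num = 27360.5892
den = 81.5598
Tf = 335.4664 K

335.4664 K


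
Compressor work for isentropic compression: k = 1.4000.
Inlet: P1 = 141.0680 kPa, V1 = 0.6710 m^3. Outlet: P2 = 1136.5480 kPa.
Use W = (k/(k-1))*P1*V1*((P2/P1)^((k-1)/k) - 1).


(k-1)/k = 0.2857
(P2/P1)^exp = 1.8151
W = 3.5000 * 141.0680 * 0.6710 * (1.8151 - 1) = 270.0441 kJ

270.0441 kJ


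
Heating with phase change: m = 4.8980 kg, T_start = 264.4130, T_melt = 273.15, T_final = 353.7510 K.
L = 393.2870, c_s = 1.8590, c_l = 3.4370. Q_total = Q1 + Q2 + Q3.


Q1 (sensible, solid) = 4.8980 * 1.8590 * 8.7370 = 79.5537 kJ
Q2 (latent) = 4.8980 * 393.2870 = 1926.3197 kJ
Q3 (sensible, liquid) = 4.8980 * 3.4370 * 80.6010 = 1356.8716 kJ
Q_total = 3362.7450 kJ

3362.7450 kJ


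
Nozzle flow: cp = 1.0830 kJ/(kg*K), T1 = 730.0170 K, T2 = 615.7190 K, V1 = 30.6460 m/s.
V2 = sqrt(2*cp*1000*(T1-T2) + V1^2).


dT = 114.2980 K
2*cp*1000*dT = 247569.4680
V1^2 = 939.1773
V2 = sqrt(248508.6453) = 498.5064 m/s

498.5064 m/s


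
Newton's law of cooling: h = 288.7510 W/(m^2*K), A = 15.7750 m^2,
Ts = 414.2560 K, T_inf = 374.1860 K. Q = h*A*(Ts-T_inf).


dT = 40.0700 K
Q = 288.7510 * 15.7750 * 40.0700 = 182520.7343 W

182520.7343 W


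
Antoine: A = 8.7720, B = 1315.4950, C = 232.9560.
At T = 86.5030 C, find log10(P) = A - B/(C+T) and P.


C+T = 319.4590
B/(C+T) = 4.1179
log10(P) = 8.7720 - 4.1179 = 4.6541
P = 10^4.6541 = 45093.7474 mmHg

45093.7474 mmHg


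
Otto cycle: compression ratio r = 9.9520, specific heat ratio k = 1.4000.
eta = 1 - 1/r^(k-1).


r^(k-1) = 2.5071
eta = 1 - 1/2.5071 = 0.6011 = 60.1126%

60.1126%


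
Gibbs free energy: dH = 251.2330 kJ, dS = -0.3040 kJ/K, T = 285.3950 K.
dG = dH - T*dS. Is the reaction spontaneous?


T*dS = 285.3950 * -0.3040 = -86.7601 kJ
dG = 251.2330 + 86.7601 = 337.9931 kJ (non-spontaneous)

dG = 337.9931 kJ, non-spontaneous


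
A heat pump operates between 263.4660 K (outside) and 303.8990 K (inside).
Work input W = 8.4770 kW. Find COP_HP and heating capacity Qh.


COP = 303.8990 / 40.4330 = 7.5161
Qh = 7.5161 * 8.4770 = 63.7141 kW

COP = 7.5161, Qh = 63.7141 kW


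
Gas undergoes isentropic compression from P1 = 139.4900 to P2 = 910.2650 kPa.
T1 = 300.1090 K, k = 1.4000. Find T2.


(k-1)/k = 0.2857
(P2/P1)^exp = 1.7090
T2 = 300.1090 * 1.7090 = 512.8956 K

512.8956 K


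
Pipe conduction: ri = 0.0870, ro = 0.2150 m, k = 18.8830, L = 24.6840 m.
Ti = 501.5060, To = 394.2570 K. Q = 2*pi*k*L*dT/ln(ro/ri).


dT = 107.2490 K
ln(ro/ri) = 0.9047
Q = 2*pi*18.8830*24.6840*107.2490 / 0.9047 = 347168.8116 W

347168.8116 W


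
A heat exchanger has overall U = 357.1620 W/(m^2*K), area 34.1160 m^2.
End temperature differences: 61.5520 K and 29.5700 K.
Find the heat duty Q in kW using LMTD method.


LMTD = 43.6244 K
Q = 357.1620 * 34.1160 * 43.6244 = 531560.5124 W = 531.5605 kW

531.5605 kW


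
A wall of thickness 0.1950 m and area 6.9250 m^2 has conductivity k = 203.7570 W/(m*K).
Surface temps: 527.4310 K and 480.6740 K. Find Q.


dT = 46.7570 K
Q = 203.7570 * 6.9250 * 46.7570 / 0.1950 = 338332.9866 W

338332.9866 W


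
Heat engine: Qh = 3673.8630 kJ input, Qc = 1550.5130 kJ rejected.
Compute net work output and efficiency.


W = 3673.8630 - 1550.5130 = 2123.3500 kJ
eta = 2123.3500 / 3673.8630 = 0.5780 = 57.7961%

W = 2123.3500 kJ, eta = 57.7961%


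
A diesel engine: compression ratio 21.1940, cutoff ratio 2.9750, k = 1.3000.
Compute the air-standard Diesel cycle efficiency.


r^(k-1) = 2.4996
rc^k = 4.1260
eta = 0.5129 = 51.2898%

51.2898%


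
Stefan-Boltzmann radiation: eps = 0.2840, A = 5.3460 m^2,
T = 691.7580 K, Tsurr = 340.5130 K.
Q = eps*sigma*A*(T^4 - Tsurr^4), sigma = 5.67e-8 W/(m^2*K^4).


T^4 = 2.2899e+11
Tsurr^4 = 1.3444e+10
Q = 0.2840 * 5.67e-8 * 5.3460 * 2.1555e+11 = 18555.3944 W

18555.3944 W


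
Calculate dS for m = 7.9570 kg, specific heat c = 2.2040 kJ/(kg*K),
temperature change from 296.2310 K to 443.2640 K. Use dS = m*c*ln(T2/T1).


T2/T1 = 1.4963
ln(T2/T1) = 0.4030
dS = 7.9570 * 2.2040 * 0.4030 = 7.0680 kJ/K

7.0680 kJ/K


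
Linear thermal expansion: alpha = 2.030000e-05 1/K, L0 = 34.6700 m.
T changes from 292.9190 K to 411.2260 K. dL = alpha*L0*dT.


dT = 118.3070 K
dL = 2.030000e-05 * 34.6700 * 118.3070 = 0.083265 m
L_final = 34.753265 m

dL = 0.083265 m


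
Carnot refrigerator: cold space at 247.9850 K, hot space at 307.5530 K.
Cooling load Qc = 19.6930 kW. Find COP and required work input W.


COP = 247.9850 / 59.5680 = 4.1631
W = 19.6930 / 4.1631 = 4.7304 kW

COP = 4.1631, W = 4.7304 kW


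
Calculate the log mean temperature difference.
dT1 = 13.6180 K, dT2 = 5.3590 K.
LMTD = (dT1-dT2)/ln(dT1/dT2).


dT1/dT2 = 2.5411
ln(dT1/dT2) = 0.9326
LMTD = 8.2590 / 0.9326 = 8.8557 K

8.8557 K


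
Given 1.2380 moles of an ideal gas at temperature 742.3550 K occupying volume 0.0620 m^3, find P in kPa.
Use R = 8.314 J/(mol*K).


P = nRT/V = 1.2380 * 8.314 * 742.3550 / 0.0620
= 7640.8611 / 0.0620 = 123239.6946 Pa = 123.2397 kPa

123.2397 kPa


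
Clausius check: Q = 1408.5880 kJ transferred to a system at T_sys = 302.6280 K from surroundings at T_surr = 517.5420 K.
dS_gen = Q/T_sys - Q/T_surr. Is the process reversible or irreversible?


dS_sys = 1408.5880/302.6280 = 4.6545 kJ/K
dS_surr = -1408.5880/517.5420 = -2.7217 kJ/K
dS_gen = 4.6545 - 2.7217 = 1.9328 kJ/K (irreversible)

dS_gen = 1.9328 kJ/K, irreversible


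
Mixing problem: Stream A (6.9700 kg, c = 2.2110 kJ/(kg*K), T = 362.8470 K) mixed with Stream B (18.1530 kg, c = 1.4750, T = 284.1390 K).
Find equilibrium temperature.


num = 13199.7289
den = 42.1863
Tf = 312.8910 K

312.8910 K


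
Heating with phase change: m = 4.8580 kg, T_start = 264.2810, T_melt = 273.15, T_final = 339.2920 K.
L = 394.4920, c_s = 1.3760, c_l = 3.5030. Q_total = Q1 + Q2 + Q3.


Q1 (sensible, solid) = 4.8580 * 1.3760 * 8.8690 = 59.2858 kJ
Q2 (latent) = 4.8580 * 394.4920 = 1916.4421 kJ
Q3 (sensible, liquid) = 4.8580 * 3.5030 * 66.1420 = 1125.5764 kJ
Q_total = 3101.3043 kJ

3101.3043 kJ


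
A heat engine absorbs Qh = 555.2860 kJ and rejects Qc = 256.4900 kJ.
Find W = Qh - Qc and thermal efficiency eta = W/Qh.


W = 555.2860 - 256.4900 = 298.7960 kJ
eta = 298.7960 / 555.2860 = 0.5381 = 53.8094%

W = 298.7960 kJ, eta = 53.8094%


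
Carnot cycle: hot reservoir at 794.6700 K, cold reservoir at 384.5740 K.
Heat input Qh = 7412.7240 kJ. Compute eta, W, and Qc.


eta = 1 - 384.5740/794.6700 = 0.5161
W = 0.5161 * 7412.7240 = 3825.3973 kJ
Qc = 7412.7240 - 3825.3973 = 3587.3267 kJ

eta = 51.6058%, W = 3825.3973 kJ, Qc = 3587.3267 kJ


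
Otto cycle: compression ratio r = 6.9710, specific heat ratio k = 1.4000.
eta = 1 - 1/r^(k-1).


r^(k-1) = 2.1743
eta = 1 - 1/2.1743 = 0.5401 = 54.0080%

54.0080%


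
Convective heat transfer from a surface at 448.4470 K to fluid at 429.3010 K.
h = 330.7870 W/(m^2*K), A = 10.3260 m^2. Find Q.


dT = 19.1460 K
Q = 330.7870 * 10.3260 * 19.1460 = 65397.1178 W

65397.1178 W


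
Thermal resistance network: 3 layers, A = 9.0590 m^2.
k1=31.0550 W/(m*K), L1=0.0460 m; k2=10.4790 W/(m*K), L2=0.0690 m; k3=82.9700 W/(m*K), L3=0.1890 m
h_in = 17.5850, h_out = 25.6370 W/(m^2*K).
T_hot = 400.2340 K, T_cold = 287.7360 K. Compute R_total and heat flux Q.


R_conv_in = 1/(17.5850*9.0590) = 0.0063
R_1 = 0.0460/(31.0550*9.0590) = 0.0002
R_2 = 0.0690/(10.4790*9.0590) = 0.0007
R_3 = 0.1890/(82.9700*9.0590) = 0.0003
R_conv_out = 1/(25.6370*9.0590) = 0.0043
R_total = 0.0117 K/W
Q = 112.4980 / 0.0117 = 9594.7330 W

R_total = 0.0117 K/W, Q = 9594.7330 W


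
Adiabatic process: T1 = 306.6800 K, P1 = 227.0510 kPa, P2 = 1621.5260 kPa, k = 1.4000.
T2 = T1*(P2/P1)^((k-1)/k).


(k-1)/k = 0.2857
(P2/P1)^exp = 1.7537
T2 = 306.6800 * 1.7537 = 537.8095 K

537.8095 K


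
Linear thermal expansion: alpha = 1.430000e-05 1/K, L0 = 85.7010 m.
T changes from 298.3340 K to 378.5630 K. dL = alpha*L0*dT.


dT = 80.2290 K
dL = 1.430000e-05 * 85.7010 * 80.2290 = 0.098323 m
L_final = 85.799323 m

dL = 0.098323 m


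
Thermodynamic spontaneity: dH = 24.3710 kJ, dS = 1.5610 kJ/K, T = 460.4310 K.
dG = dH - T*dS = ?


T*dS = 460.4310 * 1.5610 = 718.7328 kJ
dG = 24.3710 - 718.7328 = -694.3618 kJ (spontaneous)

dG = -694.3618 kJ, spontaneous


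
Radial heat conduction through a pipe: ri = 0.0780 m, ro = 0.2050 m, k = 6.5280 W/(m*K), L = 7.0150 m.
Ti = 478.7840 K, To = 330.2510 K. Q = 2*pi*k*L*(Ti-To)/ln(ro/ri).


dT = 148.5330 K
ln(ro/ri) = 0.9663
Q = 2*pi*6.5280*7.0150*148.5330 / 0.9663 = 44228.0859 W

44228.0859 W


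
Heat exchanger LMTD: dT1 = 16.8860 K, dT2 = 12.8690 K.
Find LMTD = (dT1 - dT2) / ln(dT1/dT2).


dT1/dT2 = 1.3121
ln(dT1/dT2) = 0.2717
LMTD = 4.0170 / 0.2717 = 14.7867 K

14.7867 K


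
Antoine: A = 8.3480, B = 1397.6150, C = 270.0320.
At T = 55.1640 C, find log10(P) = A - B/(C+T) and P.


C+T = 325.1960
B/(C+T) = 4.2978
log10(P) = 8.3480 - 4.2978 = 4.0502
P = 10^4.0502 = 11226.3360 mmHg

11226.3360 mmHg


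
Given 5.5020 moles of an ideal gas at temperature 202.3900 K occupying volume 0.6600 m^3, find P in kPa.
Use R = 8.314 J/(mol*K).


P = nRT/V = 5.5020 * 8.314 * 202.3900 / 0.6600
= 9258.0529 / 0.6600 = 14027.3528 Pa = 14.0274 kPa

14.0274 kPa
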